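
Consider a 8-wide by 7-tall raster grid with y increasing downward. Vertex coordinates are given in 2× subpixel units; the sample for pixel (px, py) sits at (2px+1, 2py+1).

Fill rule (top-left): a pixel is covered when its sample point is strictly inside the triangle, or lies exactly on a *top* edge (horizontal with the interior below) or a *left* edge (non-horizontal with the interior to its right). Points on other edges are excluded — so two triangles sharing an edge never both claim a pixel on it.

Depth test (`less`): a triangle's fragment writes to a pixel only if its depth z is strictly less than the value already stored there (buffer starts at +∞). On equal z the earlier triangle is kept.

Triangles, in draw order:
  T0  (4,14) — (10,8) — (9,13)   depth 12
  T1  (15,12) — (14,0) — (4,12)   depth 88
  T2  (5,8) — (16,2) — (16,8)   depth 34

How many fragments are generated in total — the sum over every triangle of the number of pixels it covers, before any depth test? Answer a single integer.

T0:
  2·area = 24
  edge (4, 14)→(10, 8): d=(6,-6) top-left  bias=+0
  edge (10, 8)→(9, 13): d=(-1,5) right/bottom  bias=-1
  edge (9, 13)→(4, 14): d=(-5,1) right/bottom  bias=-1
    (5,1)@(11, 3): e=[-24,0,48] → ·  [on edge]
    (7,1)@(15, 3): e=[0,-20,44] → ·  [on edge]
    (6,2)@(13, 5): e=[0,-12,36] → ·  [on edge]
    (5,3)@(11, 7): e=[0,-4,28] → ·  [on edge]
    (4,4)@(9, 9): e=[0,4,20] → #  [on edge]
    (5,4)@(11, 9): e=[12,-6,18] → ·
    (3,5)@(7, 11): e=[0,12,12] → #  [on edge]
    (5,5)@(11, 11): e=[24,-8,8] → ·
    (2,6)@(5, 13): e=[0,20,4] → #  [on edge]
    (4,6)@(9, 13): e=[24,0,0] → ·  [on edge]
  covered (5 px):
    · · · · · · · ·
    · · · · · · · ·
    · · · · · · · ·
    · · · · · · · ·
    · · · · # · · ·
    · · · # # · · ·
    · · # # · · · ·
T1:
  2·area = 132  (B↔C swapped to make it positive)
  edge (15, 12)→(4, 12): d=(-11,0) right/bottom  bias=-1
  edge (4, 12)→(14, 0): d=(10,-12) top-left  bias=+0
  edge (14, 0)→(15, 12): d=(1,12) right/bottom  bias=-1
    (6,1)@(13, 3): e=[99,18,15] → #
    (7,1)@(15, 3): e=[99,42,-9] → ·
    (5,2)@(11, 5): e=[77,14,41] → #
    (7,2)@(15, 5): e=[77,62,-7] → ·
    (4,3)@(9, 7): e=[55,10,67] → #
    (7,3)@(15, 7): e=[55,82,-5] → ·
    (3,4)@(7, 9): e=[33,6,93] → #
    (7,4)@(15, 9): e=[33,102,-3] → ·
    (2,5)@(5, 11): e=[11,2,119] → #
    (7,5)@(15, 11): e=[11,122,-1] → ·
    (2,6)@(5, 13): e=[-11,22,121] → ·
    (3,6)@(7, 13): e=[-11,46,97] → ·
  covered (15 px):
    · · · · · · · ·
    · · · · · · # ·
    · · · · · # # ·
    · · · · # # # ·
    · · · # # # # ·
    · · # # # # # ·
    · · · · · · · ·
T2:
  2·area = 66
  edge (5, 8)→(16, 2): d=(11,-6) top-left  bias=+0
  edge (16, 2)→(16, 8): d=(0,6) right/bottom  bias=-1
  edge (16, 8)→(5, 8): d=(-11,0) right/bottom  bias=-1
    (7,1)@(15, 3): e=[5,6,55] → #
    (5,2)@(11, 5): e=[3,30,33] → #
    (6,2)@(13, 5): e=[15,18,33] → #
    (3,3)@(7, 7): e=[1,54,11] → #
    (4,3)@(9, 7): e=[13,42,11] → #
    (3,4)@(7, 9): e=[23,54,-11] → ·
    (4,4)@(9, 9): e=[35,42,-11] → ·
    (5,4)@(11, 9): e=[47,30,-11] → ·
    (6,4)@(13, 9): e=[59,18,-11] → ·
    (7,4)@(15, 9): e=[71,6,-11] → ·
  covered (9 px):
    · · · · · · · ·
    · · · · · · · #
    · · · · · # # #
    · · · # # # # #
    · · · · · · · ·
    · · · · · · · ·
    · · · · · · · ·

Answer: 29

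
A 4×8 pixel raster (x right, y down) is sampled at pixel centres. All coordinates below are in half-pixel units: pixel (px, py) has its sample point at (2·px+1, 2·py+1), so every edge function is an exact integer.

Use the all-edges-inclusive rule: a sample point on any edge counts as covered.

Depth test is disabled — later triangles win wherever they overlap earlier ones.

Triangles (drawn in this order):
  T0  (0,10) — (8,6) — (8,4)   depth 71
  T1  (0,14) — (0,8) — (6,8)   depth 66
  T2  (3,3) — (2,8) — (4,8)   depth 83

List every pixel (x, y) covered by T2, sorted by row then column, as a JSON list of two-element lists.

T0:
  2·area = 16  (B↔C swapped to make it positive)
  edge (0, 10)→(8, 4): d=(8,-6) inclusive
  edge (8, 4)→(8, 6): d=(0,2) inclusive
  edge (8, 6)→(0, 10): d=(-8,4) inclusive
    (3,2)@(7, 5): e=[2,2,12] → X
    (2,3)@(5, 7): e=[6,6,4] → X
    (3,3)@(7, 7): e=[18,2,-4] → .
    (2,4)@(5, 9): e=[22,6,-12] → .
  covered (2 px):
    . . . .
    . . . .
    . . . X
    . . X .
    . . . .
    . . . .
    . . . .
    . . . .
T1:
  2·area = 36
  edge (0, 14)→(0, 8): d=(0,-6) inclusive
  edge (0, 8)→(6, 8): d=(6,0) inclusive
  edge (6, 8)→(0, 14): d=(-6,6) inclusive
    (3,3)@(7, 7): e=[42,-6,0] → .  [on edge]
    (0,4)@(1, 9): e=[6,6,24] → X
    (1,4)@(3, 9): e=[18,6,12] → X
    (2,4)@(5, 9): e=[30,6,0] → X  [on edge]
    (3,4)@(7, 9): e=[42,6,-12] → .
    (0,5)@(1, 11): e=[6,18,12] → X
    (1,5)@(3, 11): e=[18,18,0] → X  [on edge]
    (2,5)@(5, 11): e=[30,18,-12] → .
    (0,6)@(1, 13): e=[6,30,0] → X  [on edge]
    (1,6)@(3, 13): e=[18,30,-12] → .
    (0,7)@(1, 15): e=[6,42,-12] → .
  covered (6 px):
    . . . .
    . . . .
    . . . .
    . . . .
    X X X .
    X X . .
    X . . .
    . . . .
T2:
  2·area = 10  (B↔C swapped to make it positive)
  edge (3, 3)→(4, 8): d=(1,5) inclusive
  edge (4, 8)→(2, 8): d=(-2,0) inclusive
  edge (2, 8)→(3, 3): d=(1,-5) inclusive
    (1,1)@(3, 3): e=[0,10,0] → X  [on edge]
    (2,1)@(5, 3): e=[-10,10,10] → .
    (1,2)@(3, 5): e=[2,6,2] → X
    (2,2)@(5, 5): e=[-8,6,12] → .
    (1,3)@(3, 7): e=[4,2,4] → X
    (2,3)@(5, 7): e=[-6,2,14] → .
    (1,4)@(3, 9): e=[6,-2,6] → .
    (0,6)@(1, 13): e=[20,-10,0] → .  [on edge]
    (2,6)@(5, 13): e=[0,-10,20] → .  [on edge]
  covered (3 px):
    . . . .
    . X . .
    . X . .
    . X . .
    . . . .
    . . . .
    . . . .
    . . . .

Result: [[1,1],[1,2],[1,3]]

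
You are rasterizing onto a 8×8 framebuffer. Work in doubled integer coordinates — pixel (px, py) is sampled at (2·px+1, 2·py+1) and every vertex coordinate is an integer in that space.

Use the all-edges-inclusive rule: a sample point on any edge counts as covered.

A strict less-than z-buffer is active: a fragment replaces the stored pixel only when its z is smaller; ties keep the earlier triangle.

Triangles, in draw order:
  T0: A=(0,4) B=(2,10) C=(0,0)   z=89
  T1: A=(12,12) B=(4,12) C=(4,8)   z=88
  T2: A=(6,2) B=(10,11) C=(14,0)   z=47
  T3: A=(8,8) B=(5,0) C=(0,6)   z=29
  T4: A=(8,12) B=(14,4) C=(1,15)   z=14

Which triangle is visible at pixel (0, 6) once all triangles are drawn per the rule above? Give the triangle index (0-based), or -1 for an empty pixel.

T0:
  2·area = 8  (B↔C swapped to make it positive)
  edge (0, 4)→(0, 0): d=(0,-4) inclusive
  edge (0, 0)→(2, 10): d=(2,10) inclusive
  edge (2, 10)→(0, 4): d=(-2,-6) inclusive
    (0,2)@(1, 5): e=[4,0,4] → #  [on edge]
    (1,2)@(3, 5): e=[12,-20,16] → ·
    (0,3)@(1, 7): e=[4,4,0] → #  [on edge]
    (1,3)@(3, 7): e=[12,-16,12] → ·
    (0,4)@(1, 9): e=[4,8,-4] → ·
    (1,6)@(3, 13): e=[12,-4,0] → ·  [on edge]
    (1,7)@(3, 15): e=[12,0,-4] → ·  [on edge]
  covered (2 px):
    · · · · · · · ·
    · · · · · · · ·
    # · · · · · · ·
    # · · · · · · ·
    · · · · · · · ·
    · · · · · · · ·
    · · · · · · · ·
    · · · · · · · ·
T1:
  2·area = 32
  edge (12, 12)→(4, 12): d=(-8,0) inclusive
  edge (4, 12)→(4, 8): d=(0,-4) inclusive
  edge (4, 8)→(12, 12): d=(8,4) inclusive
    (2,4)@(5, 9): e=[24,4,4] → #
    (3,4)@(7, 9): e=[24,12,-4] → ·
    (2,5)@(5, 11): e=[8,4,20] → #
    (3,5)@(7, 11): e=[8,12,12] → #
    (4,5)@(9, 11): e=[8,20,4] → #
    (5,5)@(11, 11): e=[8,28,-4] → ·
    (2,6)@(5, 13): e=[-8,4,36] → ·
    (3,6)@(7, 13): e=[-8,12,28] → ·
    (4,6)@(9, 13): e=[-8,20,20] → ·
  covered (4 px):
    · · · · · · · ·
    · · · · · · · ·
    · · · · · · · ·
    · · · · · · · ·
    · · # · · · · ·
    · · # # # · · ·
    · · · · · · · ·
    · · · · · · · ·
T2:
  2·area = 80  (B↔C swapped to make it positive)
  edge (6, 2)→(14, 0): d=(8,-2) inclusive
  edge (14, 0)→(10, 11): d=(-4,11) inclusive
  edge (10, 11)→(6, 2): d=(-4,-9) inclusive
    (5,0)@(11, 1): e=[2,29,49] → #
    (6,0)@(13, 1): e=[6,7,67] → #
    (7,0)@(15, 1): e=[10,-15,85] → ·
    (3,1)@(7, 3): e=[10,65,5] → #
    (4,1)@(9, 3): e=[14,43,23] → #
    (6,1)@(13, 3): e=[22,-1,59] → ·
    (3,2)@(7, 5): e=[26,57,-3] → ·
    (4,2)@(9, 5): e=[30,35,15] → #
    (6,2)@(13, 5): e=[38,-9,51] → ·
    (4,3)@(9, 7): e=[46,27,7] → #
    (6,3)@(13, 7): e=[54,-17,43] → ·
    (4,4)@(9, 9): e=[62,19,-1] → ·
  covered (9 px):
    · · · · · # # ·
    · · · # # # · ·
    · · · · # # · ·
    · · · · # # · ·
    · · · · · · · ·
    · · · · · · · ·
    · · · · · · · ·
    · · · · · · · ·
T3:
  2·area = 58  (B↔C swapped to make it positive)
  edge (8, 8)→(0, 6): d=(-8,-2) inclusive
  edge (0, 6)→(5, 0): d=(5,-6) inclusive
  edge (5, 0)→(8, 8): d=(3,8) inclusive
    (2,0)@(5, 1): e=[50,5,3] → #
    (3,0)@(7, 1): e=[54,17,-13] → ·
    (1,1)@(3, 3): e=[30,3,25] → #
    (3,1)@(7, 3): e=[38,27,-7] → ·
    (0,2)@(1, 5): e=[10,1,47] → #
    (3,2)@(7, 5): e=[22,37,-1] → ·
    (0,3)@(1, 7): e=[-6,11,53] → ·
    (1,3)@(3, 7): e=[-2,23,37] → ·
    (2,3)@(5, 7): e=[2,35,21] → #
    (3,3)@(7, 7): e=[6,47,5] → #
    (4,3)@(9, 7): e=[10,59,-11] → ·
    (2,4)@(5, 9): e=[-14,45,27] → ·
  covered (8 px):
    · · # · · · · ·
    · # # · · · · ·
    # # # · · · · ·
    · · # # · · · ·
    · · · · · · · ·
    · · · · · · · ·
    · · · · · · · ·
    · · · · · · · ·
T4:
  2·area = 38  (B↔C swapped to make it positive)
  edge (8, 12)→(1, 15): d=(-7,3) inclusive
  edge (1, 15)→(14, 4): d=(13,-11) inclusive
  edge (14, 4)→(8, 12): d=(-6,8) inclusive
    (6,2)@(13, 5): e=[34,2,2] → #
    (7,2)@(15, 5): e=[28,24,-14] → ·
    (5,3)@(11, 7): e=[26,6,6] → #
    (6,3)@(13, 7): e=[20,28,-10] → ·
    (4,4)@(9, 9): e=[18,10,10] → #
    (5,4)@(11, 9): e=[12,32,-6] → ·
    (7,4)@(15, 9): e=[0,76,-38] → ·  [on edge]
    (3,5)@(7, 11): e=[10,14,14] → #
    (4,5)@(9, 11): e=[4,36,-2] → ·
    (2,6)@(5, 13): e=[2,18,18] → #
    (3,6)@(7, 13): e=[-4,40,2] → ·
    (0,7)@(1, 15): e=[0,0,38] → #  [on edge]
  covered (6 px):
    · · · · · · · ·
    · · · · · · · ·
    · · · · · · # ·
    · · · · · # · ·
    · · · · # · · ·
    · · · # · · · ·
    · · # · · · · ·
    # · · · · · · ·

Z-buffer (winner per pixel, '.' = empty):
  . . 3 . . 2 2 .
  . 3 3 2 2 2 . .
  3 3 3 . 2 2 4 .
  0 . 3 3 2 4 . .
  . . 1 . 4 . . .
  . . 1 4 1 . . .
  . . 4 . . . . .
  4 . . . . . . .

Answer: -1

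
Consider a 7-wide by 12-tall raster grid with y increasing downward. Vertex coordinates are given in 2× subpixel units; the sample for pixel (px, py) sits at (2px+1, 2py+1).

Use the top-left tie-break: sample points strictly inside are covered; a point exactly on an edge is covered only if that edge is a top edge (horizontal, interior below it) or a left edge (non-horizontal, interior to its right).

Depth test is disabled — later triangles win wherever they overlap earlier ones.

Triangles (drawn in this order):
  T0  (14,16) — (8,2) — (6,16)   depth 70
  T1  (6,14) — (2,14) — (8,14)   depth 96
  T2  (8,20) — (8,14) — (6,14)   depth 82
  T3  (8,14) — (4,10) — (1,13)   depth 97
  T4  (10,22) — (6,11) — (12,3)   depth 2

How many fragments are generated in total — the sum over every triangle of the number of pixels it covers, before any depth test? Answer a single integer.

T0:
  2·area = 112  (B↔C swapped to make it positive)
  edge (14, 16)→(6, 16): d=(-8,0) right/bottom  bias=-1
  edge (6, 16)→(8, 2): d=(2,-14) top-left  bias=+0
  edge (8, 2)→(14, 16): d=(6,14) right/bottom  bias=-1
    (4,2)@(9, 5): e=[88,20,4] → #
    (5,2)@(11, 5): e=[88,48,-24] → ·
    (4,3)@(9, 7): e=[72,24,16] → #
    (5,3)@(11, 7): e=[72,52,-12] → ·
    (3,4)@(7, 9): e=[56,0,56] → #  [on edge]
    (5,4)@(11, 9): e=[56,56,0] → ·  [on edge]
    (3,5)@(7, 11): e=[40,4,68] → #
    (5,5)@(11, 11): e=[40,60,12] → #
    (6,5)@(13, 11): e=[40,88,-16] → ·
    (3,6)@(7, 13): e=[24,8,80] → #
    (6,6)@(13, 13): e=[24,92,-4] → ·
    (3,7)@(7, 15): e=[8,12,92] → #
    (2,11)@(5, 23): e=[-56,0,168] → ·  [on edge]
  covered (14 px):
    · · · · · · ·
    · · · · · · ·
    · · · · # · ·
    · · · · # · ·
    · · · # # · ·
    · · · # # # ·
    · · · # # # ·
    · · · # # # #
    · · · · · · ·
    · · · · · · ·
    · · · · · · ·
    · · · · · · ·
T1:
  degenerate (2·area = 0) — covers nothing
T2:
  2·area = 12  (B↔C swapped to make it positive)
  edge (8, 20)→(6, 14): d=(-2,-6) top-left  bias=+0
  edge (6, 14)→(8, 14): d=(2,0) top-left  bias=+0
  edge (8, 14)→(8, 20): d=(0,6) right/bottom  bias=-1
    (1,2)@(3, 5): e=[0,-18,30] → ·  [on edge]
    (2,5)@(5, 11): e=[0,-6,18] → ·  [on edge]
    (3,7)@(7, 15): e=[4,2,6] → #
    (4,7)@(9, 15): e=[16,2,-6] → ·
    (3,8)@(7, 17): e=[0,6,6] → #  [on edge]
    (4,8)@(9, 17): e=[12,6,-6] → ·
    (3,9)@(7, 19): e=[-4,10,6] → ·
    (4,11)@(9, 23): e=[0,18,-6] → ·  [on edge]
  covered (2 px):
    · · · · · · ·
    · · · · · · ·
    · · · · · · ·
    · · · · · · ·
    · · · · · · ·
    · · · · · · ·
    · · · · · · ·
    · · · # · · ·
    · · · # · · ·
    · · · · · · ·
    · · · · · · ·
    · · · · · · ·
T3:
  2·area = 24  (B↔C swapped to make it positive)
  edge (8, 14)→(1, 13): d=(-7,-1) top-left  bias=+0
  edge (1, 13)→(4, 10): d=(3,-3) top-left  bias=+0
  edge (4, 10)→(8, 14): d=(4,4) right/bottom  bias=-1
    (6,0)@(13, 1): e=[96,0,-72] → ·  [on edge]
    (5,1)@(11, 3): e=[80,0,-56] → ·  [on edge]
    (4,2)@(9, 5): e=[64,0,-40] → ·  [on edge]
    (0,3)@(1, 7): e=[42,-18,0] → ·  [on edge]
    (3,3)@(7, 7): e=[48,0,-24] → ·  [on edge]
    (1,4)@(3, 9): e=[30,-6,0] → ·  [on edge]
    (2,4)@(5, 9): e=[32,0,-8] → ·  [on edge]
    (1,5)@(3, 11): e=[16,0,8] → #  [on edge]
    (2,5)@(5, 11): e=[18,6,0] → ·  [on edge]
    (0,6)@(1, 13): e=[0,0,24] → #  [on edge]
    (2,6)@(5, 13): e=[4,12,8] → #
    (3,6)@(7, 13): e=[6,18,0] → ·  [on edge]
    (4,7)@(9, 15): e=[-6,30,0] → ·  [on edge]
    (5,8)@(11, 17): e=[-18,42,0] → ·  [on edge]
    (6,9)@(13, 19): e=[-30,54,0] → ·  [on edge]
  covered (4 px):
    · · · · · · ·
    · · · · · · ·
    · · · · · · ·
    · · · · · · ·
    · · · · · · ·
    · # · · · · ·
    # # # · · · ·
    · · · · · · ·
    · · · · · · ·
    · · · · · · ·
    · · · · · · ·
    · · · · · · ·
T4:
  2·area = 98
  edge (10, 22)→(6, 11): d=(-4,-11) top-left  bias=+0
  edge (6, 11)→(12, 3): d=(6,-8) top-left  bias=+0
  edge (12, 3)→(10, 22): d=(-2,19) right/bottom  bias=-1
    (5,2)@(11, 5): e=[79,4,15] → #
    (6,2)@(13, 5): e=[101,20,-23] → ·
    (4,3)@(9, 7): e=[49,0,49] → #  [on edge]
    (6,3)@(13, 7): e=[93,32,-27] → ·
    (4,4)@(9, 9): e=[41,12,45] → #
    (6,4)@(13, 9): e=[85,44,-31] → ·
    (3,5)@(7, 11): e=[11,8,79] → #
    (6,5)@(13, 11): e=[77,56,-35] → ·
    (3,6)@(7, 13): e=[3,20,75] → #
    (5,6)@(11, 13): e=[47,52,-1] → ·
    (1,7)@(3, 15): e=[-49,0,147] → ·  [on edge]
    (3,7)@(7, 15): e=[-5,32,71] → ·
  covered (13 px):
    · · · · · · ·
    · · · · · · ·
    · · · · · # ·
    · · · · # # ·
    · · · · # # ·
    · · · # # # ·
    · · · # # · ·
    · · · · # · ·
    · · · · # · ·
    · · · · # · ·
    · · · · · · ·
    · · · · · · ·

Answer: 33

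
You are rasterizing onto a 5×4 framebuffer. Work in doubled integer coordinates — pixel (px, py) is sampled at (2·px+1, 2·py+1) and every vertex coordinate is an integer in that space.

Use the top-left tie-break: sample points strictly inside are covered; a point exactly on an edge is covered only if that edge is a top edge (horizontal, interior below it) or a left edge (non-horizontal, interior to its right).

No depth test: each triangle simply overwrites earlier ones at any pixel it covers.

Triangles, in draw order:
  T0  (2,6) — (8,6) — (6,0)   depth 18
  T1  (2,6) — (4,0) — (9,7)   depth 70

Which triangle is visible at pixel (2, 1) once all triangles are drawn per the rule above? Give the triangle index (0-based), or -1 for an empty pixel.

T0:
  2·area = 36  (B↔C swapped to make it positive)
  edge (2, 6)→(6, 0): d=(4,-6) top-left  bias=+0
  edge (6, 0)→(8, 6): d=(2,6) right/bottom  bias=-1
  edge (8, 6)→(2, 6): d=(-6,0) right/bottom  bias=-1
    (2,1)@(5, 3): e=[6,12,18] → █
    (3,1)@(7, 3): e=[18,0,18] → ·  [on edge]
    (1,2)@(3, 5): e=[2,28,6] → █
    (3,2)@(7, 5): e=[26,4,6] → █
    (4,2)@(9, 5): e=[38,-8,6] → ·
    (1,3)@(3, 7): e=[10,32,-6] → ·
    (2,3)@(5, 7): e=[22,20,-6] → ·
    (3,3)@(7, 7): e=[34,8,-6] → ·
  covered (4 px):
    · · · · ·
    · · █ · ·
    · █ █ █ ·
    · · · · ·
T1:
  2·area = 44
  edge (2, 6)→(4, 0): d=(2,-6) top-left  bias=+0
  edge (4, 0)→(9, 7): d=(5,7) right/bottom  bias=-1
  edge (9, 7)→(2, 6): d=(-7,-1) top-left  bias=+0
    (1,1)@(3, 3): e=[0,22,22] → █  [on edge]
    (2,1)@(5, 3): e=[12,8,24] → █
    (3,1)@(7, 3): e=[24,-6,26] → ·
    (1,2)@(3, 5): e=[4,32,8] → █
    (3,2)@(7, 5): e=[28,4,12] → █
    (4,2)@(9, 5): e=[40,-10,14] → ·
    (1,3)@(3, 7): e=[8,42,-6] → ·
    (2,3)@(5, 7): e=[20,28,-4] → ·
    (3,3)@(7, 7): e=[32,14,-2] → ·
    (4,3)@(9, 7): e=[44,0,0] → ·  [on edge]
  covered (5 px):
    · · · · ·
    · █ █ · ·
    · █ █ █ ·
    · · · · ·

Z-buffer (winner per pixel, '.' = empty):
  . . . . .
  . 1 1 . .
  . 1 1 1 .
  . . . . .

Result: 1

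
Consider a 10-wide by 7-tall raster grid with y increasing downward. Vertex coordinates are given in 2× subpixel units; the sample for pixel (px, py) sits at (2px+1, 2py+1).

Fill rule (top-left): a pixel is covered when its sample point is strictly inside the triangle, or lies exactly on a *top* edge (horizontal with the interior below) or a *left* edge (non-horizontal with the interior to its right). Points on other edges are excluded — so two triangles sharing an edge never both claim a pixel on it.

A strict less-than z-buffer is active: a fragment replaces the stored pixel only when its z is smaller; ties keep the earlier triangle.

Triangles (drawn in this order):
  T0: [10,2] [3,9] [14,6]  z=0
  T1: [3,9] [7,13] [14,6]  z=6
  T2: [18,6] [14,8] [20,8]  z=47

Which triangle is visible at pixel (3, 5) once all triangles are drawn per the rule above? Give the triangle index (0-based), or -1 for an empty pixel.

T0:
  2·area = 56  (B↔C swapped to make it positive)
  edge (10, 2)→(14, 6): d=(4,4) right/bottom  bias=-1
  edge (14, 6)→(3, 9): d=(-11,3) right/bottom  bias=-1
  edge (3, 9)→(10, 2): d=(7,-7) top-left  bias=+0
    (4,0)@(9, 1): e=[0,70,-14] → .  [on edge]
    (5,0)@(11, 1): e=[-8,64,0] → .  [on edge]
    (4,1)@(9, 3): e=[8,48,0] → X  [on edge]
    (5,1)@(11, 3): e=[0,42,14] → .  [on edge]
    (3,2)@(7, 5): e=[24,32,0] → X  [on edge]
    (5,2)@(11, 5): e=[8,20,28] → X
    (6,2)@(13, 5): e=[0,14,42] → .  [on edge]
    (2,3)@(5, 7): e=[40,16,0] → X  [on edge]
    (5,3)@(11, 7): e=[16,-2,42] → .
    (7,3)@(15, 7): e=[0,-14,70] → .  [on edge]
    (1,4)@(3, 9): e=[56,0,0] → .  [on edge]
    (2,4)@(5, 9): e=[48,-6,14] → .
    (8,4)@(17, 9): e=[0,-42,98] → .  [on edge]
    (0,5)@(1, 11): e=[72,-16,0] → .  [on edge]
    (9,5)@(19, 11): e=[0,-70,126] → .  [on edge]
  covered (7 px):
    . . . . . . . . . .
    . . . . X . . . . .
    . . . X X X . . . .
    . . X X X . . . . .
    . . . . . . . . . .
    . . . . . . . . . .
    . . . . . . . . . .
T1:
  2·area = 56  (B↔C swapped to make it positive)
  edge (3, 9)→(14, 6): d=(11,-3) top-left  bias=+0
  edge (14, 6)→(7, 13): d=(-7,7) right/bottom  bias=-1
  edge (7, 13)→(3, 9): d=(-4,-4) top-left  bias=+0
    (9,0)@(19, 1): e=[-40,0,96] → .  [on edge]
    (8,1)@(17, 3): e=[-24,0,80] → .  [on edge]
    (7,2)@(15, 5): e=[-8,0,64] → .  [on edge]
    (0,3)@(1, 7): e=[-28,84,0] → .  [on edge]
    (5,3)@(11, 7): e=[2,14,40] → X
    (6,3)@(13, 7): e=[8,0,48] → .  [on edge]
    (1,4)@(3, 9): e=[0,56,0] → X  [on edge]
    (2,4)@(5, 9): e=[6,42,8] → X
    (3,4)@(7, 9): e=[12,28,16] → X
    (4,4)@(9, 9): e=[18,14,24] → X
    (5,4)@(11, 9): e=[24,0,32] → .  [on edge]
    (1,5)@(3, 11): e=[22,42,-8] → .
    (2,5)@(5, 11): e=[28,28,0] → X  [on edge]
    (4,5)@(9, 11): e=[40,0,16] → .  [on edge]
    (3,6)@(7, 13): e=[56,0,0] → .  [on edge]
  covered (7 px):
    . . . . . . . . . .
    . . . . . . . . . .
    . . . . . . . . . .
    . . . . . X . . . .
    . X X X X . . . . .
    . . X X . . . . . .
    . . . . . . . . . .
T2:
  2·area = 12  (B↔C swapped to make it positive)
  edge (18, 6)→(20, 8): d=(2,2) right/bottom  bias=-1
  edge (20, 8)→(14, 8): d=(-6,0) right/bottom  bias=-1
  edge (14, 8)→(18, 6): d=(4,-2) top-left  bias=+0
    (6,0)@(13, 1): e=[0,42,-30] → .  [on edge]
    (7,1)@(15, 3): e=[0,30,-18] → .  [on edge]
    (8,2)@(17, 5): e=[0,18,-6] → .  [on edge]
    (8,3)@(17, 7): e=[4,6,2] → X
    (9,3)@(19, 7): e=[0,6,6] → .  [on edge]
    (8,4)@(17, 9): e=[8,-6,10] → .
  covered (1 px):
    . . . . . . . . . .
    . . . . . . . . . .
    . . . . . . . . . .
    . . . . . . . . X .
    . . . . . . . . . .
    . . . . . . . . . .
    . . . . . . . . . .

Z-buffer (winner per pixel, '.' = empty):
  . . . . . . . . . .
  . . . . 0 . . . . .
  . . . 0 0 0 . . . .
  . . 0 0 0 1 . . 2 .
  . 1 1 1 1 . . . . .
  . . 1 1 . . . . . .
  . . . . . . . . . .

Final: 1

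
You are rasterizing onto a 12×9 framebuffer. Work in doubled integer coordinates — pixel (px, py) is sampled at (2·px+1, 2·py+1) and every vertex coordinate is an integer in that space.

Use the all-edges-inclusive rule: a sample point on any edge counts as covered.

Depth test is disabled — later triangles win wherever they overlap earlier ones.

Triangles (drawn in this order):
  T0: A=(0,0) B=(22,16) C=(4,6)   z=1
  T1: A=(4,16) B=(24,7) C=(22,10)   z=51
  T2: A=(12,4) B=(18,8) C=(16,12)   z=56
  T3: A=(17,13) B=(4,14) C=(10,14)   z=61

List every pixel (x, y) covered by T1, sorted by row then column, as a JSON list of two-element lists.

T0:
  2·area = 68
  edge (0, 0)→(22, 16): d=(22,16) inclusive
  edge (22, 16)→(4, 6): d=(-18,-10) inclusive
  edge (4, 6)→(0, 0): d=(-4,-6) inclusive
    (0,0)@(1, 1): e=[6,60,2] → X
    (1,0)@(3, 1): e=[-26,80,14] → .
    (0,1)@(1, 3): e=[50,24,-6] → .
    (1,1)@(3, 3): e=[18,44,6] → X
    (2,1)@(5, 3): e=[-14,64,18] → .
    (1,2)@(3, 5): e=[62,8,-2] → .
    (2,2)@(5, 5): e=[30,28,10] → X
    (3,2)@(7, 5): e=[-2,48,22] → .
    (2,3)@(5, 7): e=[74,-8,2] → .
    (3,3)@(7, 7): e=[42,12,14] → X
    (4,3)@(9, 7): e=[10,32,26] → X
    (5,3)@(11, 7): e=[-22,52,38] → .
    (6,5)@(13, 11): e=[34,0,34] → X  [on edge]
  covered (9 px):
    X . . . . . . . . . . .
    . X . . . . . . . . . .
    . . X . . . . . . . . .
    . . . X X . . . . . . .
    . . . . . X . . . . . .
    . . . . . . X X . . . .
    . . . . . . . . X . . .
    . . . . . . . . . . . .
    . . . . . . . . . . . .
T1:
  2·area = 42
  edge (4, 16)→(24, 7): d=(20,-9) inclusive
  edge (24, 7)→(22, 10): d=(-2,3) inclusive
  edge (22, 10)→(4, 16): d=(-18,6) inclusive
    (10,4)@(21, 9): e=[13,5,24] → X
    (11,4)@(23, 9): e=[31,-1,12] → .
    (8,5)@(17, 11): e=[17,13,12] → X
    (9,5)@(19, 11): e=[35,7,0] → X  [on edge]
    (10,5)@(21, 11): e=[53,1,-12] → .
    (5,6)@(11, 13): e=[3,27,12] → X
    (6,6)@(13, 13): e=[21,21,0] → X  [on edge]
    (7,6)@(15, 13): e=[39,15,-12] → .
    (8,6)@(17, 13): e=[57,9,-24] → .
    (9,6)@(19, 13): e=[75,3,-36] → .
    (3,7)@(7, 15): e=[7,35,0] → X  [on edge]
    (4,7)@(9, 15): e=[25,29,-12] → .
    (0,8)@(1, 17): e=[-7,49,0] → .  [on edge]
  covered (6 px):
    . . . . . . . . . . . .
    . . . . . . . . . . . .
    . . . . . . . . . . . .
    . . . . . . . . . . . .
    . . . . . . . . . . X .
    . . . . . . . . X X . .
    . . . . . X X . . . . .
    . . . X . . . . . . . .
    . . . . . . . . . . . .
T2:
  2·area = 32
  edge (12, 4)→(18, 8): d=(6,4) inclusive
  edge (18, 8)→(16, 12): d=(-2,4) inclusive
  edge (16, 12)→(12, 4): d=(-4,-8) inclusive
    (6,2)@(13, 5): e=[2,26,4] → X
    (7,2)@(15, 5): e=[-6,18,20] → .
    (6,3)@(13, 7): e=[14,22,-4] → .
    (7,3)@(15, 7): e=[6,14,12] → X
    (8,3)@(17, 7): e=[-2,6,28] → .
    (7,4)@(15, 9): e=[18,10,4] → X
    (8,4)@(17, 9): e=[10,2,20] → X
    (9,4)@(19, 9): e=[2,-6,36] → .
    (7,5)@(15, 11): e=[30,6,-4] → .
    (8,5)@(17, 11): e=[22,-2,12] → .
  covered (4 px):
    . . . . . . . . . . . .
    . . . . . . . . . . . .
    . . . . . . X . . . . .
    . . . . . . . X . . . .
    . . . . . . . X X . . .
    . . . . . . . . . . . .
    . . . . . . . . . . . .
    . . . . . . . . . . . .
    . . . . . . . . . . . .
T3:
  2·area = 6  (B↔C swapped to make it positive)
  edge (17, 13)→(10, 14): d=(-7,1) inclusive
  edge (10, 14)→(4, 14): d=(-6,0) inclusive
  edge (4, 14)→(17, 13): d=(13,-1) inclusive
    (8,6)@(17, 13): e=[0,6,0] → X  [on edge]
    (9,6)@(19, 13): e=[-2,6,2] → .
    (1,7)@(3, 15): e=[0,-6,12] → .  [on edge]
    (8,7)@(17, 15): e=[-14,-6,26] → .
  covered (1 px):
    . . . . . . . . . . . .
    . . . . . . . . . . . .
    . . . . . . . . . . . .
    . . . . . . . . . . . .
    . . . . . . . . . . . .
    . . . . . . . . . . . .
    . . . . . . . . X . . .
    . . . . . . . . . . . .
    . . . . . . . . . . . .

Answer: [[10,4],[8,5],[9,5],[5,6],[6,6],[3,7]]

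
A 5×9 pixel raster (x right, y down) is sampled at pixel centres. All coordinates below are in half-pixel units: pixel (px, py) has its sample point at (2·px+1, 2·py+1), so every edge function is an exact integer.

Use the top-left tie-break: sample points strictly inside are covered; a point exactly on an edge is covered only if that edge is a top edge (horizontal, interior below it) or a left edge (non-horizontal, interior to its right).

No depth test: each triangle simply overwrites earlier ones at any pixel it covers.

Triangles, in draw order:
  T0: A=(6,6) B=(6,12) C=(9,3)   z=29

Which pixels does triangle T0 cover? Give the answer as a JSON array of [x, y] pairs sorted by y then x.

T0:
  2·area = 18  (B↔C swapped to make it positive)
  edge (6, 6)→(9, 3): d=(3,-3) top-left  bias=+0
  edge (9, 3)→(6, 12): d=(-3,9) right/bottom  bias=-1
  edge (6, 12)→(6, 6): d=(0,-6) top-left  bias=+0
    (4,1)@(9, 3): e=[0,0,18] → ·  [on edge]
    (3,2)@(7, 5): e=[0,12,6] → #  [on edge]
    (4,2)@(9, 5): e=[6,-6,18] → ·
    (2,3)@(5, 7): e=[0,24,-6] → ·  [on edge]
    (3,3)@(7, 7): e=[6,6,6] → #
    (4,3)@(9, 7): e=[12,-12,18] → ·
    (1,4)@(3, 9): e=[0,36,-18] → ·  [on edge]
    (3,4)@(7, 9): e=[12,0,6] → ·  [on edge]
    (0,5)@(1, 11): e=[0,48,-30] → ·  [on edge]
    (2,7)@(5, 15): e=[24,0,-6] → ·  [on edge]
  covered (2 px):
    · · · · ·
    · · · · ·
    · · · # ·
    · · · # ·
    · · · · ·
    · · · · ·
    · · · · ·
    · · · · ·
    · · · · ·

Result: [[3,2],[3,3]]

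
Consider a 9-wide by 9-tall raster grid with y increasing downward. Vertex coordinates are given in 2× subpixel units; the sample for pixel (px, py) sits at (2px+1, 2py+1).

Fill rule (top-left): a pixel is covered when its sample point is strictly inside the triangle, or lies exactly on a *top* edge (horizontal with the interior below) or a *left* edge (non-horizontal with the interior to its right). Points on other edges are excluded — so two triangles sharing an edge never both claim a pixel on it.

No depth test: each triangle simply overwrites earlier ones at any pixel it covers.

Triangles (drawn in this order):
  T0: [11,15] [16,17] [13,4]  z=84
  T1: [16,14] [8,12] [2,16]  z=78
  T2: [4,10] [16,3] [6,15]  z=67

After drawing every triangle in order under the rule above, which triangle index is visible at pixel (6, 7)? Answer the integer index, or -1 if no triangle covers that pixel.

T0:
  2·area = 59  (B↔C swapped to make it positive)
  edge (11, 15)→(13, 4): d=(2,-11) top-left  bias=+0
  edge (13, 4)→(16, 17): d=(3,13) right/bottom  bias=-1
  edge (16, 17)→(11, 15): d=(-5,-2) top-left  bias=+0
    (6,2)@(13, 5): e=[2,3,54] → █
    (7,2)@(15, 5): e=[24,-23,58] → ·
    (6,3)@(13, 7): e=[6,9,44] → █
    (7,3)@(15, 7): e=[28,-17,48] → ·
    (6,4)@(13, 9): e=[10,15,34] → █
    (7,4)@(15, 9): e=[32,-11,38] → ·
    (0,5)@(1, 11): e=[-118,177,0] → ·  [on edge]
    (6,5)@(13, 11): e=[14,21,24] → █
    (7,5)@(15, 11): e=[36,-5,28] → ·
    (6,6)@(13, 13): e=[18,27,14] → █
    (7,6)@(15, 13): e=[40,1,18] → █
    (8,6)@(17, 13): e=[62,-25,22] → ·
    (5,7)@(11, 15): e=[0,59,0] → █  [on edge]
  covered (9 px):
    · · · · · · · · ·
    · · · · · · · · ·
    · · · · · · █ · ·
    · · · · · · █ · ·
    · · · · · · █ · ·
    · · · · · · █ · ·
    · · · · · · █ █ ·
    · · · · · █ █ █ ·
    · · · · · · · · ·
T1:
  2·area = 44  (B↔C swapped to make it positive)
  edge (16, 14)→(2, 16): d=(-14,2) right/bottom  bias=-1
  edge (2, 16)→(8, 12): d=(6,-4) top-left  bias=+0
  edge (8, 12)→(16, 14): d=(8,2) right/bottom  bias=-1
    (3,6)@(7, 13): e=[32,2,10] → █
    (4,6)@(9, 13): e=[28,10,6] → █
    (5,6)@(11, 13): e=[24,18,2] → █
    (6,6)@(13, 13): e=[20,26,-2] → ·
    (2,7)@(5, 15): e=[8,6,30] → █
    (4,7)@(9, 15): e=[0,22,22] → ·  [on edge]
    (5,7)@(11, 15): e=[-4,30,18] → ·
    (2,8)@(5, 17): e=[-20,18,46] → ·
    (3,8)@(7, 17): e=[-24,26,42] → ·
  covered (5 px):
    · · · · · · · · ·
    · · · · · · · · ·
    · · · · · · · · ·
    · · · · · · · · ·
    · · · · · · · · ·
    · · · · · · · · ·
    · · · █ █ █ · · ·
    · · █ █ · · · · ·
    · · · · · · · · ·
T2:
  2·area = 74
  edge (4, 10)→(16, 3): d=(12,-7) top-left  bias=+0
  edge (16, 3)→(6, 15): d=(-10,12) right/bottom  bias=-1
  edge (6, 15)→(4, 10): d=(-2,-5) top-left  bias=+0
    (6,2)@(13, 5): e=[3,16,55] → █
    (7,2)@(15, 5): e=[17,-8,65] → ·
    (5,3)@(11, 7): e=[13,20,41] → █
    (6,3)@(13, 7): e=[27,-4,51] → ·
    (3,4)@(7, 9): e=[9,48,17] → █
    (4,4)@(9, 9): e=[23,24,27] → █
    (5,4)@(11, 9): e=[37,0,37] → ·  [on edge]
    (2,5)@(5, 11): e=[19,52,3] → █
    (5,5)@(11, 11): e=[61,-20,33] → ·
    (2,6)@(5, 13): e=[43,32,-1] → ·
    (3,6)@(7, 13): e=[57,8,9] → █
    (4,6)@(9, 13): e=[71,-16,19] → ·
  covered (8 px):
    · · · · · · · · ·
    · · · · · · · · ·
    · · · · · · █ · ·
    · · · · · █ · · ·
    · · · █ █ · · · ·
    · · █ █ █ · · · ·
    · · · █ · · · · ·
    · · · · · · · · ·
    · · · · · · · · ·

Z-buffer (winner per pixel, '.' = empty):
  . . . . . . . . .
  . . . . . . . . .
  . . . . . . 2 . .
  . . . . . 2 0 . .
  . . . 2 2 . 0 . .
  . . 2 2 2 . 0 . .
  . . . 2 1 1 0 0 .
  . . 1 1 . 0 0 0 .
  . . . . . . . . .

Final: 0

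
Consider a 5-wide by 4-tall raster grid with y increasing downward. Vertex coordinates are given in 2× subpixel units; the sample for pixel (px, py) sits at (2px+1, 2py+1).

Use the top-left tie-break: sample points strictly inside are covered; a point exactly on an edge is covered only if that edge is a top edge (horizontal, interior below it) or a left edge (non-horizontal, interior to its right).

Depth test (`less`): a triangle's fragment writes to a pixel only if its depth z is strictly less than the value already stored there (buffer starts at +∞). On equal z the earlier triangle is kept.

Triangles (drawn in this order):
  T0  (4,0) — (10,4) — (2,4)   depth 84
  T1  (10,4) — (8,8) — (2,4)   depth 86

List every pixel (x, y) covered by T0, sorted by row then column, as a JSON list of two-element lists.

T0:
  2·area = 32
  edge (4, 0)→(10, 4): d=(6,4) right/bottom  bias=-1
  edge (10, 4)→(2, 4): d=(-8,0) right/bottom  bias=-1
  edge (2, 4)→(4, 0): d=(2,-4) top-left  bias=+0
    (2,0)@(5, 1): e=[2,24,6] → █
    (3,0)@(7, 1): e=[-6,24,14] → ·
    (1,1)@(3, 3): e=[22,8,2] → █
    (3,1)@(7, 3): e=[6,8,18] → █
    (4,1)@(9, 3): e=[-2,8,26] → ·
    (1,2)@(3, 5): e=[34,-8,6] → ·
    (2,2)@(5, 5): e=[26,-8,14] → ·
    (3,2)@(7, 5): e=[18,-8,22] → ·
  covered (4 px):
    · · █ · ·
    · █ █ █ ·
    · · · · ·
    · · · · ·
T1:
  2·area = 32
  edge (10, 4)→(8, 8): d=(-2,4) right/bottom  bias=-1
  edge (8, 8)→(2, 4): d=(-6,-4) top-left  bias=+0
  edge (2, 4)→(10, 4): d=(8,0) top-left  bias=+0
    (2,2)@(5, 5): e=[18,6,8] → █
    (3,2)@(7, 5): e=[10,14,8] → █
    (4,2)@(9, 5): e=[2,22,8] → █
    (2,3)@(5, 7): e=[14,-6,24] → ·
    (3,3)@(7, 7): e=[6,2,24] → █
    (4,3)@(9, 7): e=[-2,10,24] → ·
  covered (4 px):
    · · · · ·
    · · · · ·
    · · █ █ █
    · · · █ ·

Result: [[2,0],[1,1],[2,1],[3,1]]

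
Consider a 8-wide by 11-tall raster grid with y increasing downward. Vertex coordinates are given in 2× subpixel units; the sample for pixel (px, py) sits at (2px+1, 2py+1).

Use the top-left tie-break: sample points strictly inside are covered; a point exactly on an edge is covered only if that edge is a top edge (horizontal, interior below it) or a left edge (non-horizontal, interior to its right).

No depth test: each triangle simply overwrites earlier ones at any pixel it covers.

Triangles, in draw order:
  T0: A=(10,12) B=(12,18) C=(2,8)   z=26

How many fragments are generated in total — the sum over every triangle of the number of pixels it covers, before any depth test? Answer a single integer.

T0:
  2·area = 40
  edge (10, 12)→(12, 18): d=(2,6) right/bottom  bias=-1
  edge (12, 18)→(2, 8): d=(-10,-10) top-left  bias=+0
  edge (2, 8)→(10, 12): d=(8,4) right/bottom  bias=-1
    (3,1)@(7, 3): e=[0,100,-60] → ·  [on edge]
    (0,3)@(1, 7): e=[44,0,-4] → ·  [on edge]
    (1,4)@(3, 9): e=[36,0,4] → █  [on edge]
    (2,4)@(5, 9): e=[24,20,-4] → ·
    (4,4)@(9, 9): e=[0,60,-20] → ·  [on edge]
    (1,5)@(3, 11): e=[40,-20,20] → ·
    (2,5)@(5, 11): e=[28,0,12] → █  [on edge]
    (3,5)@(7, 11): e=[16,20,4] → █
    (4,5)@(9, 11): e=[4,40,-4] → ·
    (2,6)@(5, 13): e=[32,-20,28] → ·
    (3,6)@(7, 13): e=[20,0,20] → █  [on edge]
    (4,6)@(9, 13): e=[8,20,12] → █
    (4,7)@(9, 15): e=[12,0,28] → █  [on edge]
    (5,7)@(11, 15): e=[0,20,20] → ·  [on edge]
    (5,8)@(11, 17): e=[4,0,36] → █  [on edge]
    (6,9)@(13, 19): e=[-4,0,44] → ·  [on edge]
    (6,10)@(13, 21): e=[0,-20,60] → ·  [on edge]
    (7,10)@(15, 21): e=[-12,0,52] → ·  [on edge]
  covered (7 px):
    · · · · · · · ·
    · · · · · · · ·
    · · · · · · · ·
    · · · · · · · ·
    · █ · · · · · ·
    · · █ █ · · · ·
    · · · █ █ · · ·
    · · · · █ · · ·
    · · · · · █ · ·
    · · · · · · · ·
    · · · · · · · ·

Answer: 7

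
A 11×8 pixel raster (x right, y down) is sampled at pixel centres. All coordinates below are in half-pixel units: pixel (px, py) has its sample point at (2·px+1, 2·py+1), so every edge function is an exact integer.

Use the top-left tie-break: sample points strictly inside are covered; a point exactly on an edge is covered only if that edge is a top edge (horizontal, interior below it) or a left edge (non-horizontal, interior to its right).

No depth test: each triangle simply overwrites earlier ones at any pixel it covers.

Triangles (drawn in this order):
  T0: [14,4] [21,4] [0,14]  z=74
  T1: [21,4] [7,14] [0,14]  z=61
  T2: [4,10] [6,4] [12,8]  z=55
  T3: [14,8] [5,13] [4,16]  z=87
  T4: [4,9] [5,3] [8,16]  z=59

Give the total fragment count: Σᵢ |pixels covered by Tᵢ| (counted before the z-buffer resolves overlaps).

T0:
  2·area = 70
  edge (14, 4)→(21, 4): d=(7,0) top-left  bias=+0
  edge (21, 4)→(0, 14): d=(-21,10) right/bottom  bias=-1
  edge (0, 14)→(14, 4): d=(14,-10) top-left  bias=+0
    (6,2)@(13, 5): e=[7,59,4] → X
    (7,2)@(15, 5): e=[7,39,24] → X
    (8,2)@(17, 5): e=[7,19,44] → X
    (9,2)@(19, 5): e=[7,-1,64] → .
    (5,3)@(11, 7): e=[21,37,12] → X
    (7,3)@(15, 7): e=[21,-3,52] → .
    (8,3)@(17, 7): e=[21,-23,72] → .
    (3,4)@(7, 9): e=[35,35,0] → X  [on edge]
    (4,4)@(9, 9): e=[35,15,20] → X
    (5,4)@(11, 9): e=[35,-5,40] → .
    (6,4)@(13, 9): e=[35,-25,60] → .
    (2,5)@(5, 11): e=[49,13,8] → X
  covered (8 px):
    . . . . . . . . . . .
    . . . . . . . . . . .
    . . . . . . X X X . .
    . . . . . X X . . . .
    . . . X X . . . . . .
    . . X . . . . . . . .
    . . . . . . . . . . .
    . . . . . . . . . . .
T1:
  2·area = 70
  edge (21, 4)→(7, 14): d=(-14,10) right/bottom  bias=-1
  edge (7, 14)→(0, 14): d=(-7,0) right/bottom  bias=-1
  edge (0, 14)→(21, 4): d=(21,-10) top-left  bias=+0
    (9,2)@(19, 5): e=[6,63,1] → X
    (10,2)@(21, 5): e=[-14,63,21] → .
    (7,3)@(15, 7): e=[18,49,3] → X
    (8,3)@(17, 7): e=[-2,49,23] → .
    (9,3)@(19, 7): e=[-22,49,43] → .
    (5,4)@(11, 9): e=[30,35,5] → X
    (6,4)@(13, 9): e=[10,35,25] → X
    (7,4)@(15, 9): e=[-10,35,45] → .
    (3,5)@(7, 11): e=[42,21,7] → X
    (4,5)@(9, 11): e=[22,21,27] → X
    (6,5)@(13, 11): e=[-18,21,67] → .
    (1,6)@(3, 13): e=[54,7,9] → X
  covered (10 px):
    . . . . . . . . . . .
    . . . . . . . . . . .
    . . . . . . . . . X .
    . . . . . . . X . . .
    . . . . . X X . . . .
    . . . X X X . . . . .
    . X X X . . . . . . .
    . . . . . . . . . . .
T2:
  2·area = 44
  edge (4, 10)→(6, 4): d=(2,-6) top-left  bias=+0
  edge (6, 4)→(12, 8): d=(6,4) right/bottom  bias=-1
  edge (12, 8)→(4, 10): d=(-8,2) right/bottom  bias=-1
    (3,0)@(7, 1): e=[0,-22,66] → .  [on edge]
    (3,2)@(7, 5): e=[8,2,34] → X
    (4,2)@(9, 5): e=[20,-6,30] → .
    (2,3)@(5, 7): e=[0,22,22] → X  [on edge]
    (4,3)@(9, 7): e=[24,6,14] → X
    (5,3)@(11, 7): e=[36,-2,10] → .
    (2,4)@(5, 9): e=[4,34,6] → X
    (4,4)@(9, 9): e=[28,18,-2] → .
    (2,5)@(5, 11): e=[8,46,-10] → .
    (3,5)@(7, 11): e=[20,38,-14] → .
    (1,6)@(3, 13): e=[0,66,-22] → .  [on edge]
  covered (6 px):
    . . . . . . . . . . .
    . . . . . . . . . . .
    . . . X . . . . . . .
    . . X X X . . . . . .
    . . X X . . . . . . .
    . . . . . . . . . . .
    . . . . . . . . . . .
    . . . . . . . . . . .
T3:
  2·area = 22  (B↔C swapped to make it positive)
  edge (14, 8)→(4, 16): d=(-10,8) right/bottom  bias=-1
  edge (4, 16)→(5, 13): d=(1,-3) top-left  bias=+0
  edge (5, 13)→(14, 8): d=(9,-5) top-left  bias=+0
    (4,0)@(9, 1): e=[110,0,-88] → .  [on edge]
    (3,3)@(7, 7): e=[66,0,-44] → .  [on edge]
    (4,5)@(9, 11): e=[10,10,2] → X
    (5,5)@(11, 11): e=[-6,16,12] → .
    (2,6)@(5, 13): e=[22,0,0] → X  [on edge]
    (3,6)@(7, 13): e=[6,6,10] → X
    (4,6)@(9, 13): e=[-10,12,20] → .
    (2,7)@(5, 15): e=[2,2,18] → X
    (3,7)@(7, 15): e=[-14,8,28] → .
  covered (4 px):
    . . . . . . . . . . .
    . . . . . . . . . . .
    . . . . . . . . . . .
    . . . . . . . . . . .
    . . . . . . . . . . .
    . . . . X . . . . . .
    . . X X . . . . . . .
    . . X . . . . . . . .
T4:
  2·area = 31
  edge (4, 9)→(5, 3): d=(1,-6) top-left  bias=+0
  edge (5, 3)→(8, 16): d=(3,13) right/bottom  bias=-1
  edge (8, 16)→(4, 9): d=(-4,-7) top-left  bias=+0
    (2,1)@(5, 3): e=[0,0,31] → .  [on edge]
    (2,2)@(5, 5): e=[2,6,23] → X
    (3,2)@(7, 5): e=[14,-20,37] → .
    (2,3)@(5, 7): e=[4,12,15] → X
    (3,3)@(7, 7): e=[16,-14,29] → .
    (2,4)@(5, 9): e=[6,18,7] → X
    (3,4)@(7, 9): e=[18,-8,21] → .
    (2,5)@(5, 11): e=[8,24,-1] → .
    (3,6)@(7, 13): e=[22,4,5] → X
    (4,6)@(9, 13): e=[34,-22,19] → .
    (1,7)@(3, 15): e=[0,62,-31] → .  [on edge]
    (3,7)@(7, 15): e=[24,10,-3] → .
  covered (4 px):
    . . . . . . . . . . .
    . . . . . . . . . . .
    . . X . . . . . . . .
    . . X . . . . . . . .
    . . X . . . . . . . .
    . . . . . . . . . . .
    . . . X . . . . . . .
    . . . . . . . . . . .

Final: 32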